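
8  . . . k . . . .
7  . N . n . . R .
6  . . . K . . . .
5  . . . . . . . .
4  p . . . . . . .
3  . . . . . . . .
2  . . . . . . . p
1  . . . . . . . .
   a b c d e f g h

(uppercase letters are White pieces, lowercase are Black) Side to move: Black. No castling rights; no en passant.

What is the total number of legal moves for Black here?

2

Black to move; king on d8.
In check: yes, from the white knight on b7.
Legal moves: Ke8, Kc8.
Count: 2.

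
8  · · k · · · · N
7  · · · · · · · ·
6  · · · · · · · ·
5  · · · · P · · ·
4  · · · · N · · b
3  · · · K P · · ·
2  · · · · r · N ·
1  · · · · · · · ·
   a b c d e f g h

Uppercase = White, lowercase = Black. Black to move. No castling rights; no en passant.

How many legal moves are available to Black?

20

Black to move; king on c8.
In check: no.
Legal moves: Kd8, Kb8, Kd7, Kc7, Kb7, Bd8, Be7, Bf6, Bg5, Bg3, Bf2, Be1, Rxe3+, Rxg2, Rf2, Rd2+, Rc2, Rb2, Ra2, Re1.
Count: 20.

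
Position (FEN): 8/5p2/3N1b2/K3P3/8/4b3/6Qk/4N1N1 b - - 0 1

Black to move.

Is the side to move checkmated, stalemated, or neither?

checkmate

Black to move; black king on h2.
In check: yes, from the white queen on g2.
King squares — g1: attacked by Qg2; h1: attacked by Qg2; g2: attacked by Ne1; g3: attacked by Qg2; h3: attacked by Ng1.
Legal moves for Black: none.
In check with no legal moves → checkmate.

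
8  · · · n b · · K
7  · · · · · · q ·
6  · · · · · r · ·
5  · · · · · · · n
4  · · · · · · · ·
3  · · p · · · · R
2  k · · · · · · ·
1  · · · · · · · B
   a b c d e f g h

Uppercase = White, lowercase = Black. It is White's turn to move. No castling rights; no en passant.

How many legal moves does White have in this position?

0

White to move; king on h8.
In check: yes, from the black queen on g7.
Legal moves: none.
Count: 0.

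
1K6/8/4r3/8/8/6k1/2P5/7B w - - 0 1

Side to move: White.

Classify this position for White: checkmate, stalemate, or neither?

White to move; white king on b8.
In check: no.
Legal moves for White: Kc8, Ka8, Kc7, Kb7, Ka7, Ba8, Bb7, Bc6, Bd5, Be4, Bf3, Bg2, c3, c4.
White has 14 legal moves and is not in check → neither.

neither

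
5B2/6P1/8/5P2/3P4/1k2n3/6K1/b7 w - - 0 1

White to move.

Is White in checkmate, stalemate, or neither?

neither

White to move; white king on g2.
In check: yes, from the black knight on e3.
Legal moves for White: Kh3, Kg3, Kf3, Kh2, Kf2, Kh1, Kg1.
White is in check but has 7 legal moves → neither.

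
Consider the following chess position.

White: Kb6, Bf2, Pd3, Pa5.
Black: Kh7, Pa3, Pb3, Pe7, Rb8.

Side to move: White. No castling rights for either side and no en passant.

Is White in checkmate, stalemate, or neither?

White to move; white king on b6.
In check: yes, from the black rook on b8.
Legal moves for White: Kc7, Ka7, Kc6, Ka6, Kc5.
White is in check but has 5 legal moves → neither.

neither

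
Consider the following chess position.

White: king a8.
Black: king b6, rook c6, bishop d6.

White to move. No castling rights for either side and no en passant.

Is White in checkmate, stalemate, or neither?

White to move; white king on a8.
In check: no.
King squares — a7: attacked by Kb6; b7: attacked by Kb6; b8: attacked by Bd6.
Legal moves for White: none.
Not in check and no legal moves → stalemate.

stalemate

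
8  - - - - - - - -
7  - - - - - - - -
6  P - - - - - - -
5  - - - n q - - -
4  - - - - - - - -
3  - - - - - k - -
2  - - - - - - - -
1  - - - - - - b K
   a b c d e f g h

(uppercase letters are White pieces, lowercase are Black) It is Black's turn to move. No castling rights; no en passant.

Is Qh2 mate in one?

After Qh2: white king on h1; in check: yes, from the black queen on h2.
King squares — g1: attacked by Qh2; g2: attacked by Qh2; h2: attacked by Bg1.
White has no legal moves → checkmate.

yes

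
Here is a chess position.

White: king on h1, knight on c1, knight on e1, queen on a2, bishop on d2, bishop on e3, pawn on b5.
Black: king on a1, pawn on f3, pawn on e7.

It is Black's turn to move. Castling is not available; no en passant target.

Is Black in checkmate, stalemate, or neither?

Black to move; black king on a1.
In check: yes, from the white queen on a2.
King squares — b1: attacked by Qa2; a2: attacked by Nc1; b2: attacked by Qa2.
Legal moves for Black: none.
In check with no legal moves → checkmate.

checkmate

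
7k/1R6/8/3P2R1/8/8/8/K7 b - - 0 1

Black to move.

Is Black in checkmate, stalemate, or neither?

Black to move; black king on h8.
In check: no.
King squares — g7: attacked by Rg5; h7: attacked by Rb7; g8: attacked by Rg5.
Legal moves for Black: none.
Not in check and no legal moves → stalemate.

stalemate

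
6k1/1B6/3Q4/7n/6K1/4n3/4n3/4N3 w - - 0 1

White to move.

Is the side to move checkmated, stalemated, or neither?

White to move; white king on g4.
In check: yes, from the black knight on e3.
Legal moves for White: Kxh5, Kg5, Kh4, Kh3, Kf3.
White is in check but has 5 legal moves → neither.

neither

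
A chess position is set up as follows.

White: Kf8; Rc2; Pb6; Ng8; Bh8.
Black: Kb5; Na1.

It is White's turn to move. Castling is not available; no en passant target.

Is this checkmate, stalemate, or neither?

neither

White to move; white king on f8.
In check: no.
Legal moves for White include: Bg7, Bf6, Be5, Bd4, Bc3, Bb2, Bxa1, Ne7, Nh6, Nf6, Ke8, Kg7, Kf7, Ke7, Rc8, Rc7, Rc6, Rc5+, ... (list truncated; more exist).
White has legal moves and is not in check → neither.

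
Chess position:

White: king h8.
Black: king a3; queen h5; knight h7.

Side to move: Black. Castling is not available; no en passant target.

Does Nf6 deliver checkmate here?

After Nf6: white king on h8; in check: yes, from the black queen on h5.
White has 1 legal reply: Kg7.
In check but a legal move exists → not checkmate.

no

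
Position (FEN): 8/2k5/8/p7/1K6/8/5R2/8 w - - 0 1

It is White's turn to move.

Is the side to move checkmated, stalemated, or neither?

White to move; white king on b4.
In check: yes, from the black pawn on a5.
King squares — a3: available; b3: available; c3: available; a4: available; c4: available; a5: available; b5: available; c5: available.
Legal moves for White: Kc5, Kb5, Kxa5, Kc4, Ka4, Kc3, Kb3, Ka3.
White is in check but has 8 legal moves → neither.

neither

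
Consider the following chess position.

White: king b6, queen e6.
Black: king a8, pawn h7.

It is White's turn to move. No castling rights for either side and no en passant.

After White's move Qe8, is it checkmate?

After Qe8: black king on a8; in check: yes, from the white queen on e8.
King squares — a7: attacked by Kb6; b7: attacked by Kb6; b8: attacked by Qe8.
Black has no legal moves → checkmate.

yes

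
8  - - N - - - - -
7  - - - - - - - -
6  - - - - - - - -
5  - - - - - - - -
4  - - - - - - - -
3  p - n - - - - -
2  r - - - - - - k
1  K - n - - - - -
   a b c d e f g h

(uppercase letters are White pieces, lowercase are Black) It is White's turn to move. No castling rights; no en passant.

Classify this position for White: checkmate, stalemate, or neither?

White to move; white king on a1.
In check: yes, from the black rook on a2.
King squares — b1: attacked by Nc3; a2: attacked by Nc1; b2: attacked by Ra2.
Legal moves for White: none.
In check with no legal moves → checkmate.

checkmate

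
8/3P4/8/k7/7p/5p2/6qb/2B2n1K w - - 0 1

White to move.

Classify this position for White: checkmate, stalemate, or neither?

checkmate

White to move; white king on h1.
In check: yes, from the black queen on g2.
King squares — g1: attacked by Qg2; g2: attacked by Pf3; h2: attacked by Nf1.
Legal moves for White: none.
In check with no legal moves → checkmate.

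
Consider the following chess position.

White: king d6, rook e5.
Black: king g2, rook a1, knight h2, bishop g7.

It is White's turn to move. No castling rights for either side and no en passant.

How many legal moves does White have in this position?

21

White to move; king on d6.
In check: no.
Legal moves: Ke7, Kd7, Kc7, Ke6, Kc6, Kd5, Kc5, Re8, Re7, Re6, Rh5, Rg5+, Rf5, Rd5, Rc5, Rb5, Ra5, Re4, Re3, Re2+, Re1.
Count: 21.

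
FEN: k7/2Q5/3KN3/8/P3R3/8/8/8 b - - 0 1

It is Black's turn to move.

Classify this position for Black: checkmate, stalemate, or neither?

Black to move; black king on a8.
In check: no.
King squares — a7: attacked by Qc7; b7: attacked by Qc7; b8: attacked by Qc7.
Legal moves for Black: none.
Not in check and no legal moves → stalemate.

stalemate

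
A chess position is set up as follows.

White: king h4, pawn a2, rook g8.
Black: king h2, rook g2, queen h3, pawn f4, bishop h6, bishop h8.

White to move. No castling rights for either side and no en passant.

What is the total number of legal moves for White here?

0

White to move; king on h4.
In check: yes, from the black queen on h3.
Legal moves: none.
Count: 0.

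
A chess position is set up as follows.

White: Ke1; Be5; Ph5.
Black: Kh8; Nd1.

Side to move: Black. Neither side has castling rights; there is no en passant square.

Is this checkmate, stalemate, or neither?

Black to move; black king on h8.
In check: yes, from the white bishop on e5.
Legal moves for Black: Kg8, Kh7.
Black is in check but has 2 legal moves → neither.

neither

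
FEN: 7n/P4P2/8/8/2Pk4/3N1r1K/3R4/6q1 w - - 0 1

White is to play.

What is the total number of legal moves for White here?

1

White to move; king on h3.
In check: yes, from the black rook on f3.
Legal moves: Kh4.
Count: 1.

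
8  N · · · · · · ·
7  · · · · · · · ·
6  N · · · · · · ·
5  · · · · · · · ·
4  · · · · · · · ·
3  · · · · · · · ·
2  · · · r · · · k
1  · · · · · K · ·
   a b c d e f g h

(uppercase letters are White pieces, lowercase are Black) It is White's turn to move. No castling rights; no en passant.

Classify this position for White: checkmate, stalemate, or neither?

neither

White to move; white king on f1.
In check: no.
Legal moves for White: N8c7, Nb6, Nb8, N6c7, Nc5, Nb4, Ke1.
White has 7 legal moves and is not in check → neither.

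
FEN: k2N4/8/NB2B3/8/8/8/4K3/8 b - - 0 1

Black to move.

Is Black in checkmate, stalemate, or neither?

Black to move; black king on a8.
In check: no.
King squares — a7: attacked by Bb6; b7: attacked by Nd8; b8: attacked by Na6.
Legal moves for Black: none.
Not in check and no legal moves → stalemate.

stalemate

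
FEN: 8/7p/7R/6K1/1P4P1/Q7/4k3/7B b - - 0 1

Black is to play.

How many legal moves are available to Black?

Black to move; king on e2.
In check: no.
Legal moves: Kf2, Kd2, Kf1, Ke1, Kd1.
Count: 5.

5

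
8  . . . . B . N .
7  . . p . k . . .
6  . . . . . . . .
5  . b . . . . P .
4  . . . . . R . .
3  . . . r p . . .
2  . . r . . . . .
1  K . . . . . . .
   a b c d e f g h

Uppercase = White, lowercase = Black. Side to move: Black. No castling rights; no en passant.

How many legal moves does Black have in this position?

4

Black to move; king on e7.
In check: yes, from the white knight on g8.
Legal moves: Kxe8, Kd8, Ke6, Kd6.
Count: 4.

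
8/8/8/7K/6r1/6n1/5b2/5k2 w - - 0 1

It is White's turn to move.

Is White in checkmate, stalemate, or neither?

neither

White to move; white king on h5.
In check: yes, from the black knight on g3.
King squares — g4: available; h4: attacked by Rg4; g5: attacked by Rg4; g6: attacked by Rg4; h6: available.
Legal moves for White: Kh6, Kxg4.
White is in check but has 2 legal moves → neither.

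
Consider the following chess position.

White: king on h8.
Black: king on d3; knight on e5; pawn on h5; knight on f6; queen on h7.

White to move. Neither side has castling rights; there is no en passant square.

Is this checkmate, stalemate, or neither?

White to move; white king on h8.
In check: yes, from the black queen on h7.
King squares — g7: attacked by Qh7; h7: attacked by Nf6; g8: attacked by Nf6.
Legal moves for White: none.
In check with no legal moves → checkmate.

checkmate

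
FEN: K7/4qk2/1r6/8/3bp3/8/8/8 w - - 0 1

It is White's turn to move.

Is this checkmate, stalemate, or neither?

White to move; white king on a8.
In check: no.
King squares — a7: attacked by Qe7; b7: attacked by Rb6; b8: attacked by Rb6.
Legal moves for White: none.
Not in check and no legal moves → stalemate.

stalemate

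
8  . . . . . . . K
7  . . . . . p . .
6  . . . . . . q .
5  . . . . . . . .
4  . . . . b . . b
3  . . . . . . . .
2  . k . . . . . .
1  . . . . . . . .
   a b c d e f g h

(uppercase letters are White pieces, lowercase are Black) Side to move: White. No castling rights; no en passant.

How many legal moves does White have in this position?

White to move; king on h8.
In check: no.
Legal moves: none.
Count: 0.

0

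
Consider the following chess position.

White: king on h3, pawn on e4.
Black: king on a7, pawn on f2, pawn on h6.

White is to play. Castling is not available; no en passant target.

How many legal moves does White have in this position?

White to move; king on h3.
In check: no.
Legal moves: Kh4, Kg4, Kg3, Kh2, Kg2, e5.
Count: 6.

6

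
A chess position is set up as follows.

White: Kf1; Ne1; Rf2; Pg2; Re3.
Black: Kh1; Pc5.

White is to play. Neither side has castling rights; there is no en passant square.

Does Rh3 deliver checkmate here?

yes

After Rh3: black king on h1; in check: yes, from the white rook on h3.
King squares — g1: attacked by Kf1; g2: attacked by Ne1; h2: attacked by Rh3.
Black has no legal moves → checkmate.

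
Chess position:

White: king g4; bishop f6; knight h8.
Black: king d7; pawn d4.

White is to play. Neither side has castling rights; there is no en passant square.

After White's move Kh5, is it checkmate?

After Kh5: black king on d7; in check: no.
Black is not in check, so this cannot be checkmate.

no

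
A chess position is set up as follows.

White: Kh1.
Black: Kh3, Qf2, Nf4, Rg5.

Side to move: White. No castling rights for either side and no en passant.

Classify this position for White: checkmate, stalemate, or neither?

stalemate

White to move; white king on h1.
In check: no.
King squares — g1: attacked by Qf2; g2: attacked by Qf2; h2: attacked by Qf2.
Legal moves for White: none.
Not in check and no legal moves → stalemate.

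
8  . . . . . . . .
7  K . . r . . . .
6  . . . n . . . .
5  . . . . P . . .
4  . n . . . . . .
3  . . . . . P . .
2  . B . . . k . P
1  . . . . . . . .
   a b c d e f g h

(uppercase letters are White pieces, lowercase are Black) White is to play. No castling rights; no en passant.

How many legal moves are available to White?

3

White to move; king on a7.
In check: yes, from the black rook on d7.
Legal moves: Kb8, Ka8, Kb6.
Count: 3.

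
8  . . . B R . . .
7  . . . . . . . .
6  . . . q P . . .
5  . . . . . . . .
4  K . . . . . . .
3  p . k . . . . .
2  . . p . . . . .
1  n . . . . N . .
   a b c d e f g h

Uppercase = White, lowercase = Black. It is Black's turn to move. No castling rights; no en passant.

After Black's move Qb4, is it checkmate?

yes

After Qb4: white king on a4; in check: yes, from the black queen on b4.
King squares — a3: attacked by Qb4; b3: attacked by Na1; b4: attacked by Kc3; a5: attacked by Qb4; b5: attacked by Qb4.
White has no legal moves → checkmate.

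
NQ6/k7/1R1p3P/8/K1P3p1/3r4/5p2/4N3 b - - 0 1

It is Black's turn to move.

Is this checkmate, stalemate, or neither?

checkmate

Black to move; black king on a7.
In check: yes, from the white queen on b8.
King squares — a6: attacked by Rb6; b6: attacked by Na8; b7: attacked by Rb6; a8: attacked by Qb8; b8: attacked by Rb6.
Legal moves for Black: none.
In check with no legal moves → checkmate.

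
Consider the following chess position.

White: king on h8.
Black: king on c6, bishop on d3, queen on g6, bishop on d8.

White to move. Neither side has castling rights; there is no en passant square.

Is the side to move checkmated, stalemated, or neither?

White to move; white king on h8.
In check: no.
King squares — g7: attacked by Qg6; h7: attacked by Qg6; g8: attacked by Qg6.
Legal moves for White: none.
Not in check and no legal moves → stalemate.

stalemate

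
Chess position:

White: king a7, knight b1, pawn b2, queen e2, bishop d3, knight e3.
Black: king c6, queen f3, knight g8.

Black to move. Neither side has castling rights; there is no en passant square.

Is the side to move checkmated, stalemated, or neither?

neither

Black to move; black king on c6.
In check: no.
Legal moves for Black include: Ne7, Nh6, Nf6, Kd7, Kc7, Kd6, Kc5, Qf8, Qf7+, Qf6, Qh5, Qf5, Qd5, Qg4, Qf4, Qe4, Qh3, Qg3, ... (list truncated; more exist).
Black has legal moves and is not in check → neither.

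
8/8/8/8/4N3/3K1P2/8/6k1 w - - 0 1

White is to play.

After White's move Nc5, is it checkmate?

After Nc5: black king on g1; in check: no.
Black is not in check, so this cannot be checkmate.

no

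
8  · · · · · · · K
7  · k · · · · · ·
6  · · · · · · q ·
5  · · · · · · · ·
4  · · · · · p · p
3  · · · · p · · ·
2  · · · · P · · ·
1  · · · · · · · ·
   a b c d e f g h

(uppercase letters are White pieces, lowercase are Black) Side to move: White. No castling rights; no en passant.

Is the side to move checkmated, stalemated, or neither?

stalemate

White to move; white king on h8.
In check: no.
King squares — g7: attacked by Qg6; h7: attacked by Qg6; g8: attacked by Qg6.
Legal moves for White: none.
Not in check and no legal moves → stalemate.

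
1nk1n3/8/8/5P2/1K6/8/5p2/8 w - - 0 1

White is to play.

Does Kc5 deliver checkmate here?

After Kc5: black king on c8; in check: no.
Black is not in check, so this cannot be checkmate.

no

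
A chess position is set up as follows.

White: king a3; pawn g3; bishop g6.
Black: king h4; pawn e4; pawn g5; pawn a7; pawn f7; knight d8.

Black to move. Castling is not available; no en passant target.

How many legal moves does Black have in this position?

Black to move; king on h4.
In check: yes, from the white pawn on g3.
Legal moves: Kg4, Kh3, Kxg3.
Count: 3.

3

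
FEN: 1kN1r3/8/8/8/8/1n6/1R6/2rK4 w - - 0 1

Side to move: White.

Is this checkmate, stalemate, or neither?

checkmate

White to move; white king on d1.
In check: yes, from the black rook on c1.
King squares — c1: attacked by Nb3; e1: attacked by Rc1; c2: attacked by Rc1; d2: attacked by Nb3; e2: attacked by Re8.
Legal moves for White: none.
In check with no legal moves → checkmate.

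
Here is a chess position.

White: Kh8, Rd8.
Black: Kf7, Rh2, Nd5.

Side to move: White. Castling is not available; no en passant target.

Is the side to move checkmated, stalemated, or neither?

White to move; white king on h8.
In check: yes, from the black rook on h2.
King squares — g7: attacked by Kf7; h7: attacked by Rh2; g8: attacked by Kf7.
Legal moves for White: none.
In check with no legal moves → checkmate.

checkmate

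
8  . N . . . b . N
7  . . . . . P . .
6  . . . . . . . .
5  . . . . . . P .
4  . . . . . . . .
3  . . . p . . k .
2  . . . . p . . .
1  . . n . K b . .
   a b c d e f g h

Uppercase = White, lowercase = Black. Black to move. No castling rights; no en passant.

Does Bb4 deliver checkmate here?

yes

After Bb4: white king on e1; in check: yes, from the black bishop on b4.
King squares — d1: attacked by Pe2; f1: attacked by Pe2; d2: attacked by Bb4; e2: attacked by Nc1; f2: attacked by Kg3.
White has no legal moves → checkmate.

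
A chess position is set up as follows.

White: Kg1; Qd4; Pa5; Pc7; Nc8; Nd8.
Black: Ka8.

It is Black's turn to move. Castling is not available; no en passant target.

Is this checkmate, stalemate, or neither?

Black to move; black king on a8.
In check: no.
King squares — a7: attacked by Qd4; b7: attacked by Nd8; b8: attacked by Pc7.
Legal moves for Black: none.
Not in check and no legal moves → stalemate.

stalemate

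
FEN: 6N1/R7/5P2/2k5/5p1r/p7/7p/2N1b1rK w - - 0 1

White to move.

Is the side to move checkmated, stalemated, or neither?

checkmate

White to move; white king on h1.
In check: yes, from the black rook on g1.
King squares — g1: attacked by Ph2; g2: attacked by Rg1; h2: attacked by Rh4.
Legal moves for White: none.
In check with no legal moves → checkmate.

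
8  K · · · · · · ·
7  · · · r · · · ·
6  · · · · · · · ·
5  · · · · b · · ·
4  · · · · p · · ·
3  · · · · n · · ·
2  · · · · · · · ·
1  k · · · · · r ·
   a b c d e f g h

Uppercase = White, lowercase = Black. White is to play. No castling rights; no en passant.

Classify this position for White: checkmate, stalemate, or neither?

stalemate

White to move; white king on a8.
In check: no.
King squares — a7: attacked by Rd7; b7: attacked by Rd7; b8: attacked by Be5.
Legal moves for White: none.
Not in check and no legal moves → stalemate.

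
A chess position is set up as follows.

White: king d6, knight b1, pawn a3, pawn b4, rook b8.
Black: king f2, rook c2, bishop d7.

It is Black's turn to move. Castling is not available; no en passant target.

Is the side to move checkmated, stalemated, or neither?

neither

Black to move; black king on f2.
In check: no.
Legal moves for Black include: Be8, Bc8, Be6, Bc6, Bf5, Bb5, Bg4, Ba4, Bh3, Kg3, Kf3, Ke3, Kg2, Ke2, Kg1, Kf1, Ke1, Rc8, ... (list truncated; more exist).
Black has legal moves and is not in check → neither.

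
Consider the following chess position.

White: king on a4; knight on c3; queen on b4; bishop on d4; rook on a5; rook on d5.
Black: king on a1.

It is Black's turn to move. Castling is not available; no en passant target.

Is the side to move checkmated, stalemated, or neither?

stalemate

Black to move; black king on a1.
In check: no.
King squares — b1: attacked by Nc3; a2: attacked by Nc3; b2: attacked by Qb4.
Legal moves for Black: none.
Not in check and no legal moves → stalemate.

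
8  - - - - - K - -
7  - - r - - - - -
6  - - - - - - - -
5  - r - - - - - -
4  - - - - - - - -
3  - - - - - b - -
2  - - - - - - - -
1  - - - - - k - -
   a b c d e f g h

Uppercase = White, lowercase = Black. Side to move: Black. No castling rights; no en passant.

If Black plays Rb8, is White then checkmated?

yes

After Rb8: white king on f8; in check: yes, from the black rook on b8.
King squares — e7: attacked by Rc7; f7: attacked by Rc7; g7: attacked by Rc7; e8: attacked by Rb8; g8: attacked by Rb8.
White has no legal moves → checkmate.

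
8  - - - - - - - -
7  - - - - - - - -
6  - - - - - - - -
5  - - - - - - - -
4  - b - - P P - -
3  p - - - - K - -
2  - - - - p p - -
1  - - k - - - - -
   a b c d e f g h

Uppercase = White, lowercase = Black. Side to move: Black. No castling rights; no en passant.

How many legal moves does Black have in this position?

Black to move; king on c1.
In check: no.
Legal moves: Bf8, Be7, Bd6, Bc5, Ba5, Bc3, Bd2, Be1, Kd2, Kc2, Kb2, Kd1, Kb1, a2, f1=Q+, f1=R+, f1=B, f1=N, e1=Q, e1=R, e1=B, e1=N+.
Count: 22.

22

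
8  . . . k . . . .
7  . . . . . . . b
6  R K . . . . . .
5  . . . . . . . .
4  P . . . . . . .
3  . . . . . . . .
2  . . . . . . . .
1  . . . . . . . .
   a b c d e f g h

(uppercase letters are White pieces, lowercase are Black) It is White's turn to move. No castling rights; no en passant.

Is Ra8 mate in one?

no

After Ra8: black king on d8; in check: yes, from the white rook on a8.
Black has 2 legal replies: Ke7, Kd7.
In check but a legal move exists → not checkmate.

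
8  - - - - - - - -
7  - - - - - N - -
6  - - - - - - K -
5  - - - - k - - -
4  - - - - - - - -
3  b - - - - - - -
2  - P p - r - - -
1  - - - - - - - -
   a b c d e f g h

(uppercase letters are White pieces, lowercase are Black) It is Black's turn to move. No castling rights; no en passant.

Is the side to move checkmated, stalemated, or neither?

Black to move; black king on e5.
In check: yes, from the white knight on f7.
Legal moves for Black: Ke6, Kd5, Kf4, Ke4, Kd4.
Black is in check but has 5 legal moves → neither.

neither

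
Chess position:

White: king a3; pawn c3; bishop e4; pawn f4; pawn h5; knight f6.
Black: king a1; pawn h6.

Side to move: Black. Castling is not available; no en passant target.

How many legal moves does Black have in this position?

Black to move; king on a1.
In check: no.
Legal moves: none.
Count: 0.

0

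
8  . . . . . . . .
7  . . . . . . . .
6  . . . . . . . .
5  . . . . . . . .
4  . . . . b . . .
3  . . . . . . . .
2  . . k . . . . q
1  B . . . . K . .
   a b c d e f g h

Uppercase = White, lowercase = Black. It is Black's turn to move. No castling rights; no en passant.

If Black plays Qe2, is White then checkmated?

After Qe2: white king on f1; in check: yes, from the black queen on e2.
White has 2 legal replies: Kxe2, Kg1.
In check but a legal move exists → not checkmate.

no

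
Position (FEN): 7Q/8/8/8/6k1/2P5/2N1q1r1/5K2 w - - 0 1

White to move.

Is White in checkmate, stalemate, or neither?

White to move; white king on f1.
In check: yes, from the black queen on e2.
King squares — e1: attacked by Qe2; g1: attacked by Rg2; e2: attacked by Rg2; f2: attacked by Qe2; g2: attacked by Qe2.
Legal moves for White: none.
In check with no legal moves → checkmate.

checkmate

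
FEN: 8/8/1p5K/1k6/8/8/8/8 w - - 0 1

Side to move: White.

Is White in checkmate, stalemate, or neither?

neither

White to move; white king on h6.
In check: no.
Legal moves for White: Kh7, Kg7, Kg6, Kh5, Kg5.
White has 5 legal moves and is not in check → neither.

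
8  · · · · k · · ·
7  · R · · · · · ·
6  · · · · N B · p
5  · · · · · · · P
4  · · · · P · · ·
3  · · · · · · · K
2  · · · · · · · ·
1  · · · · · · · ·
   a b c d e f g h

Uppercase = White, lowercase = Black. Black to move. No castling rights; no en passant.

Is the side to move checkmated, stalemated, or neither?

Black to move; black king on e8.
In check: no.
King squares — d7: attacked by Rb7; e7: attacked by Bf6; f7: attacked by Rb7; d8: attacked by Ne6; f8: attacked by Ne6.
Legal moves for Black: none.
Not in check and no legal moves → stalemate.

stalemate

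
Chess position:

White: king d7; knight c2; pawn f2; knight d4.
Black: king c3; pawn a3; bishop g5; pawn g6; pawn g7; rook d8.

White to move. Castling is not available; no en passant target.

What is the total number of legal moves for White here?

3

White to move; king on d7.
In check: yes, from the black rook on d8.
Legal moves: Kc7, Ke6, Kc6.
Count: 3.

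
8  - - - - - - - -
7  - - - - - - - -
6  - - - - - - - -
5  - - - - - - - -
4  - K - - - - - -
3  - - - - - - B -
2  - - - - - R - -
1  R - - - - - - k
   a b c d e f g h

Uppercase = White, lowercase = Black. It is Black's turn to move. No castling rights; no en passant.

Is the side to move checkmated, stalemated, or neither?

checkmate

Black to move; black king on h1.
In check: yes, from the white rook on a1.
King squares — g1: attacked by Ra1; g2: attacked by Rf2; h2: attacked by Rf2.
Legal moves for Black: none.
In check with no legal moves → checkmate.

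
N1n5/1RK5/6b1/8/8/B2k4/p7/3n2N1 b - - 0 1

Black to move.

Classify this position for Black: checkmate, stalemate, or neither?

Black to move; black king on d3.
In check: no.
Legal moves for Black include: Ne7, Na7, Nd6, Nb6, Be8, Bh7, Bf7, Bh5, Bf5, Be4, Ke4, Kd4, Kc4, Ke3, Kc3, Kd2, Kc2, Ne3, ... (list truncated; more exist).
Black has legal moves and is not in check → neither.

neither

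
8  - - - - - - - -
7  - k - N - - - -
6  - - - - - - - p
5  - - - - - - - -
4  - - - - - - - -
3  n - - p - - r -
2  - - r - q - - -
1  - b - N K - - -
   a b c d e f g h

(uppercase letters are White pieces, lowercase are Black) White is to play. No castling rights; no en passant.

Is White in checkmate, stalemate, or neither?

checkmate

White to move; white king on e1.
In check: yes, from the black queen on e2.
King squares — d1: own knight; f1: attacked by Qe2; d2: attacked by Rc2; e2: attacked by Rc2; f2: attacked by Qe2.
Legal moves for White: none.
In check with no legal moves → checkmate.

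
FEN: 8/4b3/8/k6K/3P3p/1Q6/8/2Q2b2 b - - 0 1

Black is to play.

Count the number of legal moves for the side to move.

Black to move; king on a5.
In check: no.
Legal moves: Bf8, Bd8, Bf6, Bd6, Bg5, Bc5, Bb4, Ba3, Ka6, Ba6, Bb5, Bc4, Bh3, Bd3, Bg2, Be2+, h3.
Count: 17.

17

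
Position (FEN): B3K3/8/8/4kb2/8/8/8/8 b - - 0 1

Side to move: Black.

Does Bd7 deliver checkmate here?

no

After Bd7: white king on e8; in check: yes, from the black bishop on d7.
White has 5 legal replies: Kf8, Kd8, Kf7, Ke7, Kxd7.
In check but a legal move exists → not checkmate.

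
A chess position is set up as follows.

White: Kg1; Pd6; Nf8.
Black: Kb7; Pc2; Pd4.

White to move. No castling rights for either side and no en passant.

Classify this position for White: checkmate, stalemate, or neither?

neither

White to move; white king on g1.
In check: no.
Legal moves for White: Nh7, Nd7, Ng6, Ne6, Kh2, Kg2, Kf2, Kh1, Kf1, d7.
White has 10 legal moves and is not in check → neither.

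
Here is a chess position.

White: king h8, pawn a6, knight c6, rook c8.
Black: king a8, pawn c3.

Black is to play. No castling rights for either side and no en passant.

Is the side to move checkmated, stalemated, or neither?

checkmate

Black to move; black king on a8.
In check: yes, from the white rook on c8.
King squares — a7: attacked by Nc6; b7: attacked by Pa6; b8: attacked by Nc6.
Legal moves for Black: none.
In check with no legal moves → checkmate.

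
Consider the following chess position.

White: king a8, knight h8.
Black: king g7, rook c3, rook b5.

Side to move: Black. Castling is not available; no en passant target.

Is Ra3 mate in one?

After Ra3: white king on a8; in check: yes, from the black rook on a3.
King squares — a7: attacked by Ra3; b7: attacked by Rb5; b8: attacked by Rb5.
White has no legal moves → checkmate.

yes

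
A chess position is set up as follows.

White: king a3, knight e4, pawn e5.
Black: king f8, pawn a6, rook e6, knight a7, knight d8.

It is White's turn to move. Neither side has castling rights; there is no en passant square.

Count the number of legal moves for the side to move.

13

White to move; king on a3.
In check: no.
Legal moves: Nf6, Nd6, Ng5, Nc5, Ng3, Nc3, Nf2, Nd2, Kb4, Ka4, Kb3, Kb2, Ka2.
Count: 13.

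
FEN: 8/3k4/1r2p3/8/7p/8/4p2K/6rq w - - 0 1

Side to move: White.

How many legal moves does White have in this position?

White to move; king on h2.
In check: yes, from the black queen on h1.
Legal moves: none.
Count: 0.

0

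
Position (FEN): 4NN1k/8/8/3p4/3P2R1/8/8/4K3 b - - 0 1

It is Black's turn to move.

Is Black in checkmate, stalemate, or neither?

stalemate

Black to move; black king on h8.
In check: no.
King squares — g7: attacked by Rg4; h7: attacked by Nf8; g8: attacked by Rg4.
Legal moves for Black: none.
Not in check and no legal moves → stalemate.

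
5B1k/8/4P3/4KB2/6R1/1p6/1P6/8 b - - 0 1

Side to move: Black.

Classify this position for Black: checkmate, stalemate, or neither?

stalemate

Black to move; black king on h8.
In check: no.
King squares — g7: attacked by Rg4; h7: attacked by Bf5; g8: attacked by Rg4.
Legal moves for Black: none.
Not in check and no legal moves → stalemate.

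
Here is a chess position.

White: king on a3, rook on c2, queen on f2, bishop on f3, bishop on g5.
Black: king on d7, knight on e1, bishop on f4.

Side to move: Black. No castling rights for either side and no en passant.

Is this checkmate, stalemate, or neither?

Black to move; black king on d7.
In check: no.
Legal moves for Black: Ke8, Ke6, Kd6, Bb8, Bc7, Bd6+, Bxg5, Be5, Bg3, Be3, Bh2, Bd2, Bc1+, Nxf3, Nd3, Ng2, Nxc2+.
Black has 17 legal moves and is not in check → neither.

neither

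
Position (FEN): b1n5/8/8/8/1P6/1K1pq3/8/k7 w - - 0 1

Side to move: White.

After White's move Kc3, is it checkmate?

After Kc3: black king on a1; in check: no.
Black is not in check, so this cannot be checkmate.

no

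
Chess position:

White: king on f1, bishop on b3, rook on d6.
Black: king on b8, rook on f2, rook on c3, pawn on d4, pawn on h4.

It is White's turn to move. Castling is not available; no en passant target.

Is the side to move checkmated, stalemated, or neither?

White to move; white king on f1.
In check: yes, from the black rook on f2.
Legal moves for White: Kxf2, Kg1, Ke1.
White is in check but has 3 legal moves → neither.

neither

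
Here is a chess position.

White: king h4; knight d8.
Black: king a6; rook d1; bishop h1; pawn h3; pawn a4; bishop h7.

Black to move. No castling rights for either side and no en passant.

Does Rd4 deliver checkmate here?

no

After Rd4: white king on h4; in check: yes, from the black rook on d4.
White has 4 legal replies: Kh5, Kg5, Kxh3, Kg3.
In check but a legal move exists → not checkmate.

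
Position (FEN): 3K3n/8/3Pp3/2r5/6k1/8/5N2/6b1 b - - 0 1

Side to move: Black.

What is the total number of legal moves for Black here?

Black to move; king on g4.
In check: yes, from the white knight on f2.
Legal moves: Kh5, Kg5, Kf5, Kh4, Kf4, Kg3, Kf3, Bxf2.
Count: 8.

8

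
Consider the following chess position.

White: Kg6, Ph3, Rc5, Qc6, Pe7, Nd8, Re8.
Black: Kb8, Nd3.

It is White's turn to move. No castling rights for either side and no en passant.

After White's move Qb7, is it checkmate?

After Qb7: black king on b8; in check: yes, from the white queen on b7.
King squares — a7: attacked by Qb7; b7: attacked by Nd8; c7: attacked by Rc5; a8: attacked by Qb7; c8: attacked by Rc5.
Black has no legal moves → checkmate.

yes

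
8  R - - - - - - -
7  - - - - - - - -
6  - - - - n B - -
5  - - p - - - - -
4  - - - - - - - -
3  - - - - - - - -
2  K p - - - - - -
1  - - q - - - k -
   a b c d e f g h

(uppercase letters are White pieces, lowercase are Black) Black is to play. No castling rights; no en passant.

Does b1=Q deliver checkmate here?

yes

After b1=Q: white king on a2; in check: yes, from the black queen on b1.
King squares — a1: attacked by Qb1; b1: attacked by Qc1; b2: attacked by Qb1; a3: attacked by Qc1; b3: attacked by Qb1.
White has no legal moves → checkmate.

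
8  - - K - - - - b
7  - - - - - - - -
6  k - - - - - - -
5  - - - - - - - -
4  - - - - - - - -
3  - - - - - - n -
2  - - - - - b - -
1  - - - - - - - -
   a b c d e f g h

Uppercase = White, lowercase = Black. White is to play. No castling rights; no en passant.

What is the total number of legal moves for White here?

White to move; king on c8.
In check: no.
Legal moves: Kd8, Kb8, Kd7, Kc7.
Count: 4.

4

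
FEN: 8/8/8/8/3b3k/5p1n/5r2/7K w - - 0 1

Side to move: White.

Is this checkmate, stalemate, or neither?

White to move; white king on h1.
In check: no.
King squares — g1: attacked by Nh3; g2: attacked by Rf2; h2: attacked by Rf2.
Legal moves for White: none.
Not in check and no legal moves → stalemate.

stalemate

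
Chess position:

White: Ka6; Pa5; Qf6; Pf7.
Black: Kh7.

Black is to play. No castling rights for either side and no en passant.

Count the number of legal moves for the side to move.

0

Black to move; king on h7.
In check: no.
Legal moves: none.
Count: 0.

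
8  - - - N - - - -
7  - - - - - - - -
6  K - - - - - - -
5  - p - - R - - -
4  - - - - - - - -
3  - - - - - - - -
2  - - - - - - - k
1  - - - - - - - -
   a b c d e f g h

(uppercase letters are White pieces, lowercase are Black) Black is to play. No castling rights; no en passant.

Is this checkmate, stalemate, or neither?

neither

Black to move; black king on h2.
In check: no.
Legal moves for Black: Kh3, Kg3, Kg2, Kh1, Kg1, b4.
Black has 6 legal moves and is not in check → neither.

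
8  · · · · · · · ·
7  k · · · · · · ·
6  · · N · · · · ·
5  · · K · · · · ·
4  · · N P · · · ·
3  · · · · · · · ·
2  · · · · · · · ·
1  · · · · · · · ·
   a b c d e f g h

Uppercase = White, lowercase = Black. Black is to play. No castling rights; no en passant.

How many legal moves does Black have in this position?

3

Black to move; king on a7.
In check: yes, from the white knight on c6.
Legal moves: Ka8, Kb7, Ka6.
Count: 3.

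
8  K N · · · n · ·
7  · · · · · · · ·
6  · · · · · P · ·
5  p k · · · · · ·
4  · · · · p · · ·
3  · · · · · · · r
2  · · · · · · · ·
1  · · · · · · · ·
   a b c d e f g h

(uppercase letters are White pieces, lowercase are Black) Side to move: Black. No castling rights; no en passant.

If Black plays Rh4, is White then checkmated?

no

After Rh4: white king on a8; in check: no.
White is not in check, so this cannot be checkmate.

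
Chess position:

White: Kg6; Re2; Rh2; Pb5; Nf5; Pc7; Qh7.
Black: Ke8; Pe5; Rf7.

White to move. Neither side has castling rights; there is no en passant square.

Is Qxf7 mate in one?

yes

After Qxf7: black king on e8; in check: yes, from the white queen on f7.
King squares — d7: attacked by Qf7; e7: attacked by Nf5; f7: attacked by Kg6; d8: attacked by Pc7; f8: attacked by Qf7.
Black has no legal moves → checkmate.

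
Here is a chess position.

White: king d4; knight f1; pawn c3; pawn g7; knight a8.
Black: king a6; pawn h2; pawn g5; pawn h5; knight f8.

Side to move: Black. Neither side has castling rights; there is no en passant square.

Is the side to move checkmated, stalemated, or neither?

Black to move; black king on a6.
In check: no.
Legal moves for Black: Nh7, Nd7, Ng6, Ne6+, Kb7, Ka7, Kb5, Ka5, h4, g4, h1=Q, h1=R, h1=B, h1=N.
Black has 14 legal moves and is not in check → neither.

neither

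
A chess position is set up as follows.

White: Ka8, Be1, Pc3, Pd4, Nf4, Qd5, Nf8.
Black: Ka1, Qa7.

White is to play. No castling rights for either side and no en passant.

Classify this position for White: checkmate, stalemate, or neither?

neither

White to move; white king on a8.
In check: yes, from the black queen on a7.
King squares — a7: available; b7: attacked by Qa7; b8: attacked by Qa7.
Legal moves for White: Kxa7.
White is in check but has 1 legal move → neither.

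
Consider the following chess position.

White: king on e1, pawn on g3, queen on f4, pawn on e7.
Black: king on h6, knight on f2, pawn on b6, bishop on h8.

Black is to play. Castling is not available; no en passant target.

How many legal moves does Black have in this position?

Black to move; king on h6.
In check: yes, from the white queen on f4.
Legal moves: Kh7, Kg7, Kg6, Kh5.
Count: 4.

4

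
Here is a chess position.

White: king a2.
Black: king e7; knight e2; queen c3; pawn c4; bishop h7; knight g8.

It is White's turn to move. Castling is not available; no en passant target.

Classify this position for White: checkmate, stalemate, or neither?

stalemate

White to move; white king on a2.
In check: no.
King squares — a1: attacked by Qc3; b1: attacked by Bh7; b2: attacked by Qc3; a3: attacked by Qc3; b3: attacked by Qc3.
Legal moves for White: none.
Not in check and no legal moves → stalemate.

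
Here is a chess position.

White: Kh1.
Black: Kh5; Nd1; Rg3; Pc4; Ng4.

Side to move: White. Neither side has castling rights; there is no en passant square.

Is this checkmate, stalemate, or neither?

White to move; white king on h1.
In check: no.
King squares — g1: attacked by Rg3; g2: attacked by Rg3; h2: attacked by Ng4.
Legal moves for White: none.
Not in check and no legal moves → stalemate.

stalemate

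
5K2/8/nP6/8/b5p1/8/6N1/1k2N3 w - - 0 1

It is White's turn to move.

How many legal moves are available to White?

White to move; king on f8.
In check: no.
Legal moves: Kg8, Kg7, Kf7, Ke7, Nh4, Nf4, Ne3, Nf3, Nd3, Nc2, b7.
Count: 11.

11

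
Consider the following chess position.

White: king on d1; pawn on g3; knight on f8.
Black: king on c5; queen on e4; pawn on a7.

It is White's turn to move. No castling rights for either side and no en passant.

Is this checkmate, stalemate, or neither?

White to move; white king on d1.
In check: no.
Legal moves for White: Nh7, Nd7+, Ng6, Ne6+, Kd2, Kc1, g4.
White has 7 legal moves and is not in check → neither.

neither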